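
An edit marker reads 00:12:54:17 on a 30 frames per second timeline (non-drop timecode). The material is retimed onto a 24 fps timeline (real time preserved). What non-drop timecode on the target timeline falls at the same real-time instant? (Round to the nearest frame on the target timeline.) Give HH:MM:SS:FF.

00:12:54:14

Source frame index: (0×3600 + 12×60 + 54) × 30 + 17 = 23237.
Real time: 23237 / (30) = 23237/30 s.
Target frame: (23237/30) × (24) = 92948/5 ≈ 18589.600 → 18590.
At 24 labels/s: frame 18590 → 00:12:54:14.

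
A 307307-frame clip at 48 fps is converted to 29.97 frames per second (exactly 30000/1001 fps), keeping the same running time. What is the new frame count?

191875 frames

Target frames = source frames × (target rate / source rate) = 307307 × (30000/1001)/(48) = 307307 × 625/1001 = 191875.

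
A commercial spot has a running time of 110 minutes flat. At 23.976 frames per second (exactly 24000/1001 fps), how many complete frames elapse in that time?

158241 frames

110 min = 6600 s.
Frames = 6600 × 24000/1001 = 14400000/91 ≈ 158241.7582.
Complete frames: 158241.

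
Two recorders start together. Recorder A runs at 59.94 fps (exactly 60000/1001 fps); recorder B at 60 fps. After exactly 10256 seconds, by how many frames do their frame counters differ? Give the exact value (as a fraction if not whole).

615360/1001 frames

A emits 60000/1001 × 10256 = 615360000/1001 frames; B emits 60 × 10256 = 615360.
Difference = 615360/1001 frames (≈ 614.7453); B is ahead of A.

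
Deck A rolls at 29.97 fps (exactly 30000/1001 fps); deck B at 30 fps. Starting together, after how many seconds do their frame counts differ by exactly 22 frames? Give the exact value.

The gap grows by |30 − 30000/1001| = 30/1001 frames per second.
Time for a 22-frame gap: 22 ÷ (30/1001) = 11011/15 s.

11011/15 seconds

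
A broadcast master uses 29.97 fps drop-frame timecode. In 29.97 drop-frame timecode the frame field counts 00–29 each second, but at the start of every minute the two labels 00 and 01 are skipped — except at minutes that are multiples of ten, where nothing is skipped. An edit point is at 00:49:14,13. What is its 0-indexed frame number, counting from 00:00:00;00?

Complete 10-minute blocks: 4, each 17982 frames → 71928.
Remaining 9 whole minutes in the current block: 1800 + 8 × 1798 = 16184 frames.
Within the current minute: 14 × 30 + 13 − 2 = 431 (labels ;00/;01 skipped at this minute). Total = 71928 + 16184 + 431 = 88543.

88543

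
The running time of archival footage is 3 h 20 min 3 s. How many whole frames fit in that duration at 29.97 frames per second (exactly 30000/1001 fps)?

3 h 20 min 3 s = 12003 s.
Frames = 12003 × 30000/1001 = 360090000/1001 ≈ 359730.2697.
Complete frames: 359730.

359730 frames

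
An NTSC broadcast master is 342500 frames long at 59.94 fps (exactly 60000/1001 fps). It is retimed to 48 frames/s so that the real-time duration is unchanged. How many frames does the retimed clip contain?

Target frames = source frames × (target rate / source rate) = 342500 × (48)/(60000/1001) = 342500 × 1001/1250 = 274274.

274274 frames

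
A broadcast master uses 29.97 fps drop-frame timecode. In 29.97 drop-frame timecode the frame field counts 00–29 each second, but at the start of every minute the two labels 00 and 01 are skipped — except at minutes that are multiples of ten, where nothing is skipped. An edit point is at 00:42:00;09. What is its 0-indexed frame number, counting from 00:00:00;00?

75533

Complete 10-minute blocks: 4, each 17982 frames → 71928.
Remaining 2 whole minutes in the current block: 1800 + 1 × 1798 = 3598 frames.
Within the current minute: 0 × 30 + 9 − 2 = 7 (labels ;00/;01 skipped at this minute). Total = 71928 + 3598 + 7 = 75533.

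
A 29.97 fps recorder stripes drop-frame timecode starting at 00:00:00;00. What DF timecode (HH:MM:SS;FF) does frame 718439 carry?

Ten DF minutes hold 17982 frames, so frame 718439 lies in block 39 (frames 701298–719279) with 17141 frames into that block.
The block's first minute is 1800 frames and the rest 1798 each; 17141 frames reaches minute 9, so 39 × 18 + 9 × 2 = 720 labels have been skipped so far.
Adding those back, label number 718439 + 720 = 719159 at 30 labels/s is 23971 s + 29 f = 6 h 39 min 31 s frame 29, i.e. 06:39:31;29.

06:39:31;29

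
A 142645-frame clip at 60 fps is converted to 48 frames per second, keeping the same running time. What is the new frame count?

114116 frames

Target frames = source frames × (target rate / source rate) = 142645 × (48)/(60) = 142645 × 4/5 = 114116.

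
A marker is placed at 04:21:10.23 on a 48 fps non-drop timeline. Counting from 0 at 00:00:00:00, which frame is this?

Total seconds to the label: (4 × 3600 + 21 × 60 + 10) = 15670.
Frame index = 15670 × 48 + 23 = 752183.

frame 752183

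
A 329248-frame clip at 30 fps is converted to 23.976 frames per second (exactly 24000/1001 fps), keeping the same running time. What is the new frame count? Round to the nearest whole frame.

263135 frames

Frames at target rate = 329248 × (24000/1001) / (30) = 263398400/1001 ≈ 263135.265.
Nearest whole frame: 263135.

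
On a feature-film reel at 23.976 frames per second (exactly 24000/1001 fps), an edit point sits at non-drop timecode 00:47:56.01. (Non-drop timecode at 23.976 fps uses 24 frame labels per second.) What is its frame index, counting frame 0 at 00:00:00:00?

Total seconds to the label: (0 × 3600 + 47 × 60 + 56) = 2876.
Frame index = 2876 × 24 + 1 = 69025.

frame 69025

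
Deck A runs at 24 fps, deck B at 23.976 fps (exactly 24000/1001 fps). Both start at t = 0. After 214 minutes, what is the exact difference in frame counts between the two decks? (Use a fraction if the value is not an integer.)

308160/1001 frames

214 min = 12840 s.
A emits 24 × 12840 = 308160 frames; B emits 24000/1001 × 12840 = 308160000/1001.
Difference = 308160/1001 frames (≈ 307.8521); B is behind A.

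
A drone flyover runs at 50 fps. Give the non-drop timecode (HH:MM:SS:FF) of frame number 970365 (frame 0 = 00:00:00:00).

05:23:27:15

970365 ÷ 50 = 19407 full seconds, remainder 15 frames.
19407 s = 5 h 23 min 27 s.
Timecode: 05:23:27:15.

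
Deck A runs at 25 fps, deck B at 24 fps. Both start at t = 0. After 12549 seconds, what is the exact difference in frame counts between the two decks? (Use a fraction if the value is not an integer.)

A emits 25 × 12549 = 313725 frames; B emits 24 × 12549 = 301176.
Difference = 12549 frames; B is behind A.

12549 frames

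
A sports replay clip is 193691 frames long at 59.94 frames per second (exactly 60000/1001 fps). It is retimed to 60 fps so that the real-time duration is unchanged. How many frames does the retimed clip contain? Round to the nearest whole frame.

Frames at target rate = 193691 × (60) / (60000/1001) = 193884691/1000 ≈ 193884.691.
Nearest whole frame: 193885.

193885 frames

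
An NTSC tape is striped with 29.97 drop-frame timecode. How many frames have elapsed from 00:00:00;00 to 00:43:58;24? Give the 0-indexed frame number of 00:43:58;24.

79086

As if non-drop at 30 labels/s: (0 × 3600 + 43 × 60 + 58) × 30 + 24 = 79164.
Minute boundaries passed: 43; those not divisible by 10: 43 − 4 = 39; dropped labels = 2 × 39 = 78.
Actual frame index = 79164 − 78 = 79086.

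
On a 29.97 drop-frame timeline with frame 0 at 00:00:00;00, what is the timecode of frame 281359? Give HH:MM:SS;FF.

02:36:28;01

Ten DF minutes hold 17982 frames, so frame 281359 lies in block 15 (frames 269730–287711) with 11629 frames into that block.
The block's first minute is 1800 frames and the rest 1798 each; 11629 frames reaches minute 6, so 15 × 18 + 6 × 2 = 282 labels have been skipped so far.
Adding those back, label number 281359 + 282 = 281641 at 30 labels/s is 9388 s + 1 f = 2 h 36 min 28 s frame 1, i.e. 02:36:28;01.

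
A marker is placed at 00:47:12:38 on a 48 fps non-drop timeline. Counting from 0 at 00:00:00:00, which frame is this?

Total seconds to the label: (0 × 3600 + 47 × 60 + 12) = 2832.
Frame index = 2832 × 48 + 38 = 135974.

frame 135974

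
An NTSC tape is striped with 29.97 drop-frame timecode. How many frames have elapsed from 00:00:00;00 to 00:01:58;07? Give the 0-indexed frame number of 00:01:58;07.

3545

Complete 10-minute blocks: 0, each 17982 frames → 0.
Remaining 1 whole minute in the current block: 1800 + 0 × 1798 = 1800 frames.
Within the current minute: 58 × 30 + 7 − 2 = 1745 (labels ;00/;01 skipped at this minute). Total = 0 + 1800 + 1745 = 3545.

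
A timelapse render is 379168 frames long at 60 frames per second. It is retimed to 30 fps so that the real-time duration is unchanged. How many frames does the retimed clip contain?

Frames at target rate = 379168 × (30) / (60) = 189584.

189584 frames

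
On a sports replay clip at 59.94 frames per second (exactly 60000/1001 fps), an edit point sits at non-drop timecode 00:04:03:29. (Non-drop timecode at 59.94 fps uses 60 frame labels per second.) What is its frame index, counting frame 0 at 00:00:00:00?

Total seconds to the label: (0 × 3600 + 4 × 60 + 3) = 243.
Frame index = 243 × 60 + 29 = 14609.

14609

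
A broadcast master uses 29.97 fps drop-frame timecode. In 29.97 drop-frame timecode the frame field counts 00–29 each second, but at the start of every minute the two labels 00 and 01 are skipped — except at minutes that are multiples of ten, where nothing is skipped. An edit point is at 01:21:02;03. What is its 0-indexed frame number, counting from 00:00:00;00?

145717

As if non-drop at 30 labels/s: (1 × 3600 + 21 × 60 + 2) × 30 + 3 = 145863.
Minute boundaries passed: 81; those not divisible by 10: 81 − 8 = 73; dropped labels = 2 × 73 = 146.
Actual frame index = 145863 − 146 = 145717.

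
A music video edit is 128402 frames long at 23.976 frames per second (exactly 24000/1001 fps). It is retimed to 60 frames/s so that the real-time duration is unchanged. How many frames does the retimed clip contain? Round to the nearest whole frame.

Frames at target rate = 128402 × (60) / (24000/1001) = 64265201/200 ≈ 321326.005.
Nearest whole frame: 321326.

321326 frames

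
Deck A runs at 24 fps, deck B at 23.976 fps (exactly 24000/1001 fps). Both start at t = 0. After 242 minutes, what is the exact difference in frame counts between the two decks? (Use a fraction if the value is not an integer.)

31680/91 frames

242 min = 14520 s.
A emits 24 × 14520 = 348480 frames; B emits 24000/1001 × 14520 = 31680000/91.
Difference = 31680/91 frames (≈ 348.1319); B is behind A.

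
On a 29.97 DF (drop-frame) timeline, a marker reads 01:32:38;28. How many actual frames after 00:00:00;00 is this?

166602

As if non-drop at 30 labels/s: (1 × 3600 + 32 × 60 + 38) × 30 + 28 = 166768.
Minute boundaries passed: 92; those not divisible by 10: 92 − 9 = 83; dropped labels = 2 × 83 = 166.
Actual frame index = 166768 − 166 = 166602.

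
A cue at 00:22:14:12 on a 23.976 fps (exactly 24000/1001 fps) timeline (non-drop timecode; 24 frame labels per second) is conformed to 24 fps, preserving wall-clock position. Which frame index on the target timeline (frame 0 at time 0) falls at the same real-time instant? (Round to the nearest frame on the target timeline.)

Source frame index: (0×3600 + 22×60 + 14) × 24 + 12 = 32028.
Real time: 32028 / (24000/1001) = 2671669/2000 s.
Target frame: (2671669/2000) × (24) = 8015007/250 ≈ 32060.028 → 32060.

frame 32060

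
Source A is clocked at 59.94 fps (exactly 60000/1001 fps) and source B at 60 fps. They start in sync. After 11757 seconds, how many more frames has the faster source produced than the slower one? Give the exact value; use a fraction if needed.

705420/1001 frames

A emits 60000/1001 × 11757 = 705420000/1001 frames; B emits 60 × 11757 = 705420.
Difference = 705420/1001 frames (≈ 704.7153); B is ahead of A.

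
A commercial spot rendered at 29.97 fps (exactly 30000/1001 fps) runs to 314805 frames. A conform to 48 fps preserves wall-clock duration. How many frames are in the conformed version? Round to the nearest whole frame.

Frames at target rate = 314805 × (48) / (30000/1001) = 63023961/125 ≈ 504191.688.
Nearest whole frame: 504192.

504192 frames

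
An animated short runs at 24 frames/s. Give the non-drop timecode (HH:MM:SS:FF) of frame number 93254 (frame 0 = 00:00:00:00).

01:04:45:14

93254 ÷ 24 = 3885 full seconds, remainder 14 frames.
3885 s = 1 h 4 min 45 s.
Timecode: 01:04:45:14.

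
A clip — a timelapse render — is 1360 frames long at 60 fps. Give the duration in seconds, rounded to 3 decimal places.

Running time = 1360 × 1/60 = 68/3 s ≈ 22.667 s.

22.667 seconds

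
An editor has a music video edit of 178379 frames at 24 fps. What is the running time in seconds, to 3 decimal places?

Running time = 178379 × 1/24 = 178379/24 s ≈ 7432.458 s.

7432.458 seconds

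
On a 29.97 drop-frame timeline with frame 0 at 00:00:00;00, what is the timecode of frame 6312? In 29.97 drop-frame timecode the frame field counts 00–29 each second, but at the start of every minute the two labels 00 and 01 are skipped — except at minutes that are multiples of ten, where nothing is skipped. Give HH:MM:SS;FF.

Each 10-minute DF block holds 10 × 60 × 30 − 9 × 2 = 17982 frames. 6312 ÷ 17982 → 0 full blocks, remainder 6312.
Within the partial block the first minute is 1800 frames and each further minute 1798, so 3 further minute boundaries passed. Total skipped labels = 18 × 0 + 2 × 3 = 6.
Non-drop label index = 6312 + 6 = 6318; at 30 labels/s that is 00:03:30:18, i.e. DF 00:03:30;18.

00:03:30;18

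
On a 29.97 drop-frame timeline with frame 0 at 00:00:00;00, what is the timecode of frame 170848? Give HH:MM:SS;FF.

Each 10-minute DF block holds 10 × 60 × 30 − 9 × 2 = 17982 frames. 170848 ÷ 17982 → 9 full blocks, remainder 9010.
Within the partial block the first minute is 1800 frames and each further minute 1798, so 5 further minute boundaries passed. Total skipped labels = 18 × 9 + 2 × 5 = 172.
Non-drop label index = 170848 + 172 = 171020; at 30 labels/s that is 01:35:00:20, i.e. DF 01:35:00;20.

01:35:00;20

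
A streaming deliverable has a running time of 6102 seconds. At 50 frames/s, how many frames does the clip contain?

305100 frames

Frames = 6102 × 50 = 305100.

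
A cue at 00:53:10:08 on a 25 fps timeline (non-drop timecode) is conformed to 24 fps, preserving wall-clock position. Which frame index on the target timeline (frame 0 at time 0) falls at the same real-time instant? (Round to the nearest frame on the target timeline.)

frame 76568

Source frame index: (0×3600 + 53×60 + 10) × 25 + 8 = 79758.
Real time: 79758 / (25) = 79758/25 s.
Target frame: (79758/25) × (24) = 1914192/25 ≈ 76567.680 → 76568.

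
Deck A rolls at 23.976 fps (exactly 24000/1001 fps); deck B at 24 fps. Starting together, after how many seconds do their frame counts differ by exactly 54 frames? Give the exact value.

The gap grows by |24 − 24000/1001| = 24/1001 frames per second.
Time for a 54-frame gap: 54 ÷ (24/1001) = 2252.25 s.

2252.25 seconds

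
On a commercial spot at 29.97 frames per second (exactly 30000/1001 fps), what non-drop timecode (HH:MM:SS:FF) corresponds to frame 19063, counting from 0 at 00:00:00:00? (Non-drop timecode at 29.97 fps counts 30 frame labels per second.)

00:10:35:13

19063 ÷ 30 = 635 full seconds, remainder 13 frames.
635 s = 0 h 10 min 35 s.
Timecode: 00:10:35:13.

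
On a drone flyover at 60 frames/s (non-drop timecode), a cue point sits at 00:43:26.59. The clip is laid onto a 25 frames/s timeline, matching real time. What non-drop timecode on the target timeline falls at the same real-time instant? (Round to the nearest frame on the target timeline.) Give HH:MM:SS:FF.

00:43:27:00

Source frame index: (0×3600 + 43×60 + 26) × 60 + 59 = 156419.
Real time: 156419 / (60) = 156419/60 s.
Target frame: (156419/60) × (25) = 782095/12 ≈ 65174.583 → 65175.
At 25 labels/s: frame 65175 → 00:43:27:00.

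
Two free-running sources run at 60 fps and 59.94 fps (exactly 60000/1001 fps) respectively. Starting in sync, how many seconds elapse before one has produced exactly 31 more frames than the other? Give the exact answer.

31031/60 seconds

The gap grows by |60000/1001 − 60| = 60/1001 frames per second.
Time for a 31-frame gap: 31 ÷ (60/1001) = 31031/60 s.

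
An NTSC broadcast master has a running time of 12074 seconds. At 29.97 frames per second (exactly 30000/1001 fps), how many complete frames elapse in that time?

Frames = 12074 × 30000/1001 = 362220000/1001 ≈ 361858.1419.
Complete frames: 361858.

361858 frames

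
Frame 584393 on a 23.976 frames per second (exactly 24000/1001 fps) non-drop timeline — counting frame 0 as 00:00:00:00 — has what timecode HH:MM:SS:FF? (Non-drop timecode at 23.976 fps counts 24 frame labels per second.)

06:45:49:17

584393 ÷ 24 = 24349 full seconds, remainder 17 frames.
24349 s = 6 h 45 min 49 s.
Timecode: 06:45:49:17.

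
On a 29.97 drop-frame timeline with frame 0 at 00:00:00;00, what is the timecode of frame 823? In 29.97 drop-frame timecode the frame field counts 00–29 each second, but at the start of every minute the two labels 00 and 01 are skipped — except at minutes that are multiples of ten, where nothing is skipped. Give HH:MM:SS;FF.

00:00:27;13

Each 10-minute DF block holds 10 × 60 × 30 − 9 × 2 = 17982 frames. 823 ÷ 17982 → 0 full blocks, remainder 823.
Within the partial block the first minute is 1800 frames and each further minute 1798, so 0 further minute boundaries passed. Total skipped labels = 18 × 0 + 2 × 0 = 0.
Non-drop label index = 823 + 0 = 823; at 30 labels/s that is 00:00:27:13, i.e. DF 00:00:27;13.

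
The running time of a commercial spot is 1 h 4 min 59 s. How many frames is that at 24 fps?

1 h 4 min 59 s = 3899 s.
Frames = 3899 × 24 = 93576.

93576 frames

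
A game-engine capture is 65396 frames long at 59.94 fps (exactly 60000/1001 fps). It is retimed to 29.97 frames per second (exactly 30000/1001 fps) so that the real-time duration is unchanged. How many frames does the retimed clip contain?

Target frames = source frames × (target rate / source rate) = 65396 × (30000/1001)/(60000/1001) = 65396 × 1/2 = 32698.

32698 frames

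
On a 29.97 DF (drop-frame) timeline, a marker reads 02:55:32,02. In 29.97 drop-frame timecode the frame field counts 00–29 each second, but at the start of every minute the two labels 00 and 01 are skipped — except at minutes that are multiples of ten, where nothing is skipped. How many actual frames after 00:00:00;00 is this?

315646

As if non-drop at 30 labels/s: (2 × 3600 + 55 × 60 + 32) × 30 + 2 = 315962.
Minute boundaries passed: 175; those not divisible by 10: 175 − 17 = 158; dropped labels = 2 × 158 = 316.
Actual frame index = 315962 − 316 = 315646.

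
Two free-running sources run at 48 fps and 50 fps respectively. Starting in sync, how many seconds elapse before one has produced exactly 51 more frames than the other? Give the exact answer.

25.5 seconds

The gap grows by |50 − 48| = 2 frames per second.
Time for a 51-frame gap: 51 ÷ (2) = 25.5 s.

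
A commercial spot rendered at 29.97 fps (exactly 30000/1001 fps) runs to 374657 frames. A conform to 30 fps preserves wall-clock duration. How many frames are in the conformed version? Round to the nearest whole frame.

Frames at target rate = 374657 × (30) / (30000/1001) = 375031657/1000 ≈ 375031.657.
Nearest whole frame: 375032.

375032 frames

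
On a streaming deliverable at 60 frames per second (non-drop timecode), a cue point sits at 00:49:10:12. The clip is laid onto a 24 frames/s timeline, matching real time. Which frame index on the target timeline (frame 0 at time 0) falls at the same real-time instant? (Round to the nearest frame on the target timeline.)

frame 70805

Source frame index: (0×3600 + 49×60 + 10) × 60 + 12 = 177012.
Real time: 177012 / (60) = 14751/5 s.
Target frame: (14751/5) × (24) = 354024/5 ≈ 70804.800 → 70805.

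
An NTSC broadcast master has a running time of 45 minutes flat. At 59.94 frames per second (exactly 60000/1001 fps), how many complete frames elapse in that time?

161838 frames

45 min = 2700 s.
Frames = 2700 × 60000/1001 = 162000000/1001 ≈ 161838.1618.
Complete frames: 161838.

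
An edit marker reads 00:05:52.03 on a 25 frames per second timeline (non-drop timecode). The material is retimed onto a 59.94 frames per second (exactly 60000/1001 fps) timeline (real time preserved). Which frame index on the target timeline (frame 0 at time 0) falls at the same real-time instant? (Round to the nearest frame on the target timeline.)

frame 21106

Source frame index: (0×3600 + 5×60 + 52) × 25 + 3 = 8803.
Real time: 8803 / (25) = 8803/25 s.
Target frame: (8803/25) × (60000/1001) = 21127200/1001 ≈ 21106.094 → 21106.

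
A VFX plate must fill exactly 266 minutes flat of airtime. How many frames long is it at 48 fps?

266 min = 15960 s.
Frames = 15960 × 48 = 766080.

766080 frames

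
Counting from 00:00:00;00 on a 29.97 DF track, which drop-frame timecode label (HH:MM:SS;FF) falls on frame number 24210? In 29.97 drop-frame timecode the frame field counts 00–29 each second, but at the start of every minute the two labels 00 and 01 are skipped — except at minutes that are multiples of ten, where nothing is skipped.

00:13:27;24

Ten DF minutes hold 17982 frames, so frame 24210 lies in block 1 (frames 17982–35963) with 6228 frames into that block.
The block's first minute is 1800 frames and the rest 1798 each; 6228 frames reaches minute 3, so 1 × 18 + 3 × 2 = 24 labels have been skipped so far.
Adding those back, label number 24210 + 24 = 24234 at 30 labels/s is 807 s + 24 f = 0 h 13 min 27 s frame 24, i.e. 00:13:27;24.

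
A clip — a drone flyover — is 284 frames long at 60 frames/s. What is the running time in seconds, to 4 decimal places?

Running time = 284 × 1/60 = 71/15 s ≈ 4.7333 s.

4.7333 seconds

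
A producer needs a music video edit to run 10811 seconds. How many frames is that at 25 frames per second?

Frames = 10811 × 25 = 270275.

270275 frames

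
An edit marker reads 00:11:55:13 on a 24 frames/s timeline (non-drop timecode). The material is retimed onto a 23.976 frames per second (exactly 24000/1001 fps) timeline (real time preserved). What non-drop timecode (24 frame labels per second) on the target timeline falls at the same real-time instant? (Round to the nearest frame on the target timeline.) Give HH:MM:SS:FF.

00:11:54:20

Source frame index: (0×3600 + 11×60 + 55) × 24 + 13 = 17173.
Real time: 17173 / (24) = 17173/24 s.
Target frame: (17173/24) × (24000/1001) = 1321000/77 ≈ 17155.844 → 17156.
At 24 labels/s: frame 17156 → 00:11:54:20.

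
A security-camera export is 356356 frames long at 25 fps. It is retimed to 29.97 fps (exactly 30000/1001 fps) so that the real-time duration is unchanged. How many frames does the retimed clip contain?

Target frames = source frames × (target rate / source rate) = 356356 × (30000/1001)/(25) = 356356 × 1200/1001 = 427200.

427200 frames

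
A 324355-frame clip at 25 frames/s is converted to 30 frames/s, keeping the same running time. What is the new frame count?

Target frames = source frames × (target rate / source rate) = 324355 × (30)/(25) = 324355 × 6/5 = 389226.

389226 frames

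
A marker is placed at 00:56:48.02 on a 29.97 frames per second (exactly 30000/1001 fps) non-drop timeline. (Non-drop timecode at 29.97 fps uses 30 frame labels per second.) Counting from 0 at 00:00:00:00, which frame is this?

frame 102242

Total seconds to the label: (0 × 3600 + 56 × 60 + 48) = 3408.
Frame index = 3408 × 30 + 2 = 102242.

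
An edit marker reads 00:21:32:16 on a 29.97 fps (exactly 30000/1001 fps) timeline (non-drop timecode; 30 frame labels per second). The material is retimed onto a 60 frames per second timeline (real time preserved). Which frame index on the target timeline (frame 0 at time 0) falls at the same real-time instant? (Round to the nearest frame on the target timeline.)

Source frame index: (0×3600 + 21×60 + 32) × 30 + 16 = 38776.
Real time: 38776 / (30000/1001) = 4851847/3750 s.
Target frame: (4851847/3750) × (60) = 9703694/125 ≈ 77629.552 → 77630.

frame 77630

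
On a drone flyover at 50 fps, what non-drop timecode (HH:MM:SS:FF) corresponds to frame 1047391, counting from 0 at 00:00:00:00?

1047391 ÷ 50 = 20947 full seconds, remainder 41 frames.
20947 s = 5 h 49 min 7 s.
Timecode: 05:49:07:41.

05:49:07:41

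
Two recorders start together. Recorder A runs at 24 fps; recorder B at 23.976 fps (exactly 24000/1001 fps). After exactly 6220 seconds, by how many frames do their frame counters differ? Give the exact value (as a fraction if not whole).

149280/1001 frames

A emits 24 × 6220 = 149280 frames; B emits 24000/1001 × 6220 = 149280000/1001.
Difference = 149280/1001 frames (≈ 149.1309); B is behind A.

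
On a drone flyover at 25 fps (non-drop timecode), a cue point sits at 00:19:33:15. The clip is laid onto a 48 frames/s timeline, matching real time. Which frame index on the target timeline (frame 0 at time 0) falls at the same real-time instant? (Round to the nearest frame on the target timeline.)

Source frame index: (0×3600 + 19×60 + 33) × 25 + 15 = 29340.
Real time: 29340 / (25) = 5868/5 s.
Target frame: (5868/5) × (48) = 281664/5 ≈ 56332.800 → 56333.

frame 56333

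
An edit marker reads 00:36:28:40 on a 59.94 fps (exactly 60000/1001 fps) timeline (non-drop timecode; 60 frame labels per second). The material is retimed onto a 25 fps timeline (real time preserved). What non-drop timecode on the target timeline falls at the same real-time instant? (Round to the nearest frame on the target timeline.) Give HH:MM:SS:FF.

Source frame index: (0×3600 + 36×60 + 28) × 60 + 40 = 131320.
Real time: 131320 / (60000/1001) = 3286283/1500 s.
Target frame: (3286283/1500) × (25) = 3286283/60 ≈ 54771.383 → 54771.
At 25 labels/s: frame 54771 → 00:36:30:21.

00:36:30:21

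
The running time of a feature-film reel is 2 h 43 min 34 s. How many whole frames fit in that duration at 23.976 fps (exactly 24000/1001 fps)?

235300 frames

2 h 43 min 34 s = 9814 s.
Frames = 9814 × 24000/1001 = 33648000/143 ≈ 235300.6993.
Complete frames: 235300.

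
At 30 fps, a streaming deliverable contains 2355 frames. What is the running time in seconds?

Running time = 2355 / (30) = 78.5 s.

78.5 seconds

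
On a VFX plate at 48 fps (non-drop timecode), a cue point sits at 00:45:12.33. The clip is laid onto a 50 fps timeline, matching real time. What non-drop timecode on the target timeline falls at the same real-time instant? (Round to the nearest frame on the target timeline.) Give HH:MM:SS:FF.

00:45:12:34

Source frame index: (0×3600 + 45×60 + 12) × 48 + 33 = 130209.
Real time: 130209 / (48) = 43403/16 s.
Target frame: (43403/16) × (50) = 1085075/8 ≈ 135634.375 → 135634.
At 50 labels/s: frame 135634 → 00:45:12:34.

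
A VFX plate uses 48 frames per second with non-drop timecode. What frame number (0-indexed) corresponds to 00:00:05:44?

Total seconds to the label: (0 × 3600 + 0 × 60 + 5) = 5.
Frame index = 5 × 48 + 44 = 284.

284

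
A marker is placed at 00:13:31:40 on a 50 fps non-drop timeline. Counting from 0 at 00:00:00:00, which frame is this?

Total seconds to the label: (0 × 3600 + 13 × 60 + 31) = 811.
Frame index = 811 × 50 + 40 = 40590.

40590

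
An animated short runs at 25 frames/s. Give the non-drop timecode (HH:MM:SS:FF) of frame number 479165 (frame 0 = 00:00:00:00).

479165 ÷ 25 = 19166 full seconds, remainder 15 frames.
19166 s = 5 h 19 min 26 s.
Timecode: 05:19:26:15.

05:19:26:15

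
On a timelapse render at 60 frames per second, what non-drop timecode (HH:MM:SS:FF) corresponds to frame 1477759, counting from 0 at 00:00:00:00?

06:50:29:19

1477759 ÷ 60 = 24629 full seconds, remainder 19 frames.
24629 s = 6 h 50 min 29 s.
Timecode: 06:50:29:19.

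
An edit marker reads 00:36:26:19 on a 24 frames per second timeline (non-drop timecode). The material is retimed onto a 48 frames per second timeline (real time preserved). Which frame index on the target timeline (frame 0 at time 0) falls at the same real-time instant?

frame 104966

Source frame index: (0×3600 + 36×60 + 26) × 24 + 19 = 52483.
Real time: 52483 / (24) = 52483/24 s.
Target frame: (52483/24) × (48) = 104966.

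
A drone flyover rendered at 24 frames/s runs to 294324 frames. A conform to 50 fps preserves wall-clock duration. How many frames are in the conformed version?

613175 frames

Target frames = source frames × (target rate / source rate) = 294324 × (50)/(24) = 294324 × 25/12 = 613175.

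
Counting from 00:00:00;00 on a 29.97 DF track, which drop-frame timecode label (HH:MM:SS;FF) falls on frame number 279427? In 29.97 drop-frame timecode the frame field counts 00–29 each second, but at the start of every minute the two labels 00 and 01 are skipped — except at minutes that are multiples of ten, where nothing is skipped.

Each 10-minute DF block holds 10 × 60 × 30 − 9 × 2 = 17982 frames. 279427 ÷ 17982 → 15 full blocks, remainder 9697.
Within the partial block the first minute is 1800 frames and each further minute 1798, so 5 further minute boundaries passed. Total skipped labels = 18 × 15 + 2 × 5 = 280.
Non-drop label index = 279427 + 280 = 279707; at 30 labels/s that is 02:35:23:17, i.e. DF 02:35:23;17.

02:35:23;17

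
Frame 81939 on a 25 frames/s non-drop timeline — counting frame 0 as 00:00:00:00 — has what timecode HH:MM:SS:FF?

81939 ÷ 25 = 3277 full seconds, remainder 14 frames.
3277 s = 0 h 54 min 37 s.
Timecode: 00:54:37:14.

00:54:37:14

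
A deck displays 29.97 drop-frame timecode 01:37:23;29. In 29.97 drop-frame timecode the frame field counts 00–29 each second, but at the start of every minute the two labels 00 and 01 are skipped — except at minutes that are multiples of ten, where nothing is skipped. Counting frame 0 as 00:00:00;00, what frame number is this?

175143

Complete 10-minute blocks: 9, each 17982 frames → 161838.
Remaining 7 whole minutes in the current block: 1800 + 6 × 1798 = 12588 frames.
Within the current minute: 23 × 30 + 29 − 2 = 717 (labels ;00/;01 skipped at this minute). Total = 161838 + 12588 + 717 = 175143.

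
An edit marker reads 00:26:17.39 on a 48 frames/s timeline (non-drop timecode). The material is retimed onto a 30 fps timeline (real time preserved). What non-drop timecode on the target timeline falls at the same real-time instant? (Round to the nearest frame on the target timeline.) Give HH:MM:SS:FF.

Source frame index: (0×3600 + 26×60 + 17) × 48 + 39 = 75735.
Real time: 75735 / (48) = 25245/16 s.
Target frame: (25245/16) × (30) = 378675/8 ≈ 47334.375 → 47334.
At 30 labels/s: frame 47334 → 00:26:17:24.

00:26:17:24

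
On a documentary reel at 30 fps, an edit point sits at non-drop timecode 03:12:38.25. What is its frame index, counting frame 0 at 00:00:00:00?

346765

Total seconds to the label: (3 × 3600 + 12 × 60 + 38) = 11558.
Frame index = 11558 × 30 + 25 = 346765.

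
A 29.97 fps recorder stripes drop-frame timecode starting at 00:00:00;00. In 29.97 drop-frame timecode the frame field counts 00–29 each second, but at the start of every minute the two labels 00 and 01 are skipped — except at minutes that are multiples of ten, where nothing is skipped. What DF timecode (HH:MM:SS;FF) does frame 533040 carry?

04:56:25;24

Ten DF minutes hold 17982 frames, so frame 533040 lies in block 29 (frames 521478–539459) with 11562 frames into that block.
The block's first minute is 1800 frames and the rest 1798 each; 11562 frames reaches minute 6, so 29 × 18 + 6 × 2 = 534 labels have been skipped so far.
Adding those back, label number 533040 + 534 = 533574 at 30 labels/s is 17785 s + 24 f = 4 h 56 min 25 s frame 24, i.e. 04:56:25;24.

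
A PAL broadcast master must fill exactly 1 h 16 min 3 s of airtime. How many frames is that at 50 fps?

1 h 16 min 3 s = 4563 s.
Frames = 4563 × 50 = 228150.

228150 frames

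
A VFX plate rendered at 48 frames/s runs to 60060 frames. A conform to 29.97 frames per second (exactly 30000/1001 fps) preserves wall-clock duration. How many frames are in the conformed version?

37500 frames

Target frames = source frames × (target rate / source rate) = 60060 × (30000/1001)/(48) = 60060 × 625/1001 = 37500.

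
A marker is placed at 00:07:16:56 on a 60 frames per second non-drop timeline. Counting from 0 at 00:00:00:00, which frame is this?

frame 26216

Total seconds to the label: (0 × 3600 + 7 × 60 + 16) = 436.
Frame index = 436 × 60 + 56 = 26216.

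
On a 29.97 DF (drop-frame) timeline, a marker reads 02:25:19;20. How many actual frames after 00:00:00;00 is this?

Complete 10-minute blocks: 14, each 17982 frames → 251748.
Remaining 5 whole minutes in the current block: 1800 + 4 × 1798 = 8992 frames.
Within the current minute: 19 × 30 + 20 − 2 = 588 (labels ;00/;01 skipped at this minute). Total = 251748 + 8992 + 588 = 261328.

261328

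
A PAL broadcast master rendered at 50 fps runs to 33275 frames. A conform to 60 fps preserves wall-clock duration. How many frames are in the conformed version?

39930 frames

Target frames = source frames × (target rate / source rate) = 33275 × (60)/(50) = 33275 × 6/5 = 39930.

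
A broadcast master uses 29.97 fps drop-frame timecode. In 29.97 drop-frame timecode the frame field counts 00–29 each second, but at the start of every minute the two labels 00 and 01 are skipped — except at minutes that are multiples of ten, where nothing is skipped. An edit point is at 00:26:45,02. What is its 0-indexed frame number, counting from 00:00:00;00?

As if non-drop at 30 labels/s: (0 × 3600 + 26 × 60 + 45) × 30 + 2 = 48152.
Minute boundaries passed: 26; those not divisible by 10: 26 − 2 = 24; dropped labels = 2 × 24 = 48.
Actual frame index = 48152 − 48 = 48104.

48104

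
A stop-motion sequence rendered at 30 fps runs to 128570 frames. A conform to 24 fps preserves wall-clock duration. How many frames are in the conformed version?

102856 frames

Target frames = source frames × (target rate / source rate) = 128570 × (24)/(30) = 128570 × 4/5 = 102856.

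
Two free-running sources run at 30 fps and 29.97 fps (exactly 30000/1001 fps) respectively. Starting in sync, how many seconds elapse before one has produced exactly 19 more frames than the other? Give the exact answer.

19019/30 seconds

The gap grows by |30000/1001 − 30| = 30/1001 frames per second.
Time for a 19-frame gap: 19 ÷ (30/1001) = 19019/30 s.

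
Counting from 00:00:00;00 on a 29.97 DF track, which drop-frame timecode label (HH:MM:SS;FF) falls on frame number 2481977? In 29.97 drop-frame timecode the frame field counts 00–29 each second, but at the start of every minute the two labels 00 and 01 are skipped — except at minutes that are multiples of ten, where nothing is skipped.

23:00:15;11

Each 10-minute DF block holds 10 × 60 × 30 − 9 × 2 = 17982 frames. 2481977 ÷ 17982 → 138 full blocks, remainder 461.
Within the partial block the first minute is 1800 frames and each further minute 1798, so 0 further minute boundaries passed. Total skipped labels = 18 × 138 + 2 × 0 = 2484.
Non-drop label index = 2481977 + 2484 = 2484461; at 30 labels/s that is 23:00:15:11, i.e. DF 23:00:15;11.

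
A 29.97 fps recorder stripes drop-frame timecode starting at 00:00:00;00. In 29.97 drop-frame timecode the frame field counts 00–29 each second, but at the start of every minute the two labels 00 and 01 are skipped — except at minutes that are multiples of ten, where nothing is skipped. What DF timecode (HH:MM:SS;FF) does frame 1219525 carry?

11:18:11;17

Ten DF minutes hold 17982 frames, so frame 1219525 lies in block 67 (frames 1204794–1222775) with 14731 frames into that block.
The block's first minute is 1800 frames and the rest 1798 each; 14731 frames reaches minute 8, so 67 × 18 + 8 × 2 = 1222 labels have been skipped so far.
Adding those back, label number 1219525 + 1222 = 1220747 at 30 labels/s is 40691 s + 17 f = 11 h 18 min 11 s frame 17, i.e. 11:18:11;17.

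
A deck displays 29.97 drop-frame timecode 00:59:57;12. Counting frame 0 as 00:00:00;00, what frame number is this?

107814

Complete 10-minute blocks: 5, each 17982 frames → 89910.
Remaining 9 whole minutes in the current block: 1800 + 8 × 1798 = 16184 frames.
Within the current minute: 57 × 30 + 12 − 2 = 1720 (labels ;00/;01 skipped at this minute). Total = 89910 + 16184 + 1720 = 107814.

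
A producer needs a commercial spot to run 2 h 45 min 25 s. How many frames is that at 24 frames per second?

238200 frames

2 h 45 min 25 s = 9925 s.
Frames = 9925 × 24 = 238200.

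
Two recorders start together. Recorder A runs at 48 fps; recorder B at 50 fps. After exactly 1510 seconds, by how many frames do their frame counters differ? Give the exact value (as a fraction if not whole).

3020 frames

A emits 48 × 1510 = 72480 frames; B emits 50 × 1510 = 75500.
Difference = 3020 frames; B is ahead of A.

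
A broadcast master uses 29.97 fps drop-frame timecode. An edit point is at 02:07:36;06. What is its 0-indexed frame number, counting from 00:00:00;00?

Complete 10-minute blocks: 12, each 17982 frames → 215784.
Remaining 7 whole minutes in the current block: 1800 + 6 × 1798 = 12588 frames.
Within the current minute: 36 × 30 + 6 − 2 = 1084 (labels ;00/;01 skipped at this minute). Total = 215784 + 12588 + 1084 = 229456.

229456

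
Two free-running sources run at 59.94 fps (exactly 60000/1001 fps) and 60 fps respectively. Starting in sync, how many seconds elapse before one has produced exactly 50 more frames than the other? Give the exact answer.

5005/6 seconds

The gap grows by |60 − 60000/1001| = 60/1001 frames per second.
Time for a 50-frame gap: 50 ÷ (60/1001) = 5005/6 s.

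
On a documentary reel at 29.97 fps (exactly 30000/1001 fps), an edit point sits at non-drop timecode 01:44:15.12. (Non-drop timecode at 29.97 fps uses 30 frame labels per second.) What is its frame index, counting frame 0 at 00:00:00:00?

Total seconds to the label: (1 × 3600 + 44 × 60 + 15) = 6255.
Frame index = 6255 × 30 + 12 = 187662.

187662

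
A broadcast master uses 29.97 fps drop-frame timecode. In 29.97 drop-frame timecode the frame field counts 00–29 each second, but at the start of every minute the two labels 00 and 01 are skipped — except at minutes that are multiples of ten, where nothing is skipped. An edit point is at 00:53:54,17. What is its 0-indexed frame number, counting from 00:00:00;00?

96941

As if non-drop at 30 labels/s: (0 × 3600 + 53 × 60 + 54) × 30 + 17 = 97037.
Minute boundaries passed: 53; those not divisible by 10: 53 − 5 = 48; dropped labels = 2 × 48 = 96.
Actual frame index = 97037 − 96 = 96941.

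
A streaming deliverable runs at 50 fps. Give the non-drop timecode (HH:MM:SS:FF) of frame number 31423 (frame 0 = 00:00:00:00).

31423 ÷ 50 = 628 full seconds, remainder 23 frames.
628 s = 0 h 10 min 28 s.
Timecode: 00:10:28:23.

00:10:28:23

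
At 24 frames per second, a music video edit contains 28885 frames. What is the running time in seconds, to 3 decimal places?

1203.542 seconds

Running time = 28885 × 1/24 = 28885/24 s ≈ 1203.542 s.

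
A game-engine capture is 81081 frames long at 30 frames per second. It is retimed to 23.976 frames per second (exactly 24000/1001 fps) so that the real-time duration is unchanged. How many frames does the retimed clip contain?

Target frames = source frames × (target rate / source rate) = 81081 × (24000/1001)/(30) = 81081 × 800/1001 = 64800.

64800 frames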